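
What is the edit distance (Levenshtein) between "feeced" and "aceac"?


Computing edit distance: "feeced" -> "aceac"
DP table:
           a    c    e    a    c
      0    1    2    3    4    5
  f   1    1    2    3    4    5
  e   2    2    2    2    3    4
  e   3    3    3    2    3    4
  c   4    4    3    3    3    3
  e   5    5    4    3    4    4
  d   6    6    5    4    4    5
Edit distance = dp[6][5] = 5

5


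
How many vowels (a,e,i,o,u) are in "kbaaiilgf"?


Input: kbaaiilgf
Checking each character:
  'k' at position 0: consonant
  'b' at position 1: consonant
  'a' at position 2: vowel (running total: 1)
  'a' at position 3: vowel (running total: 2)
  'i' at position 4: vowel (running total: 3)
  'i' at position 5: vowel (running total: 4)
  'l' at position 6: consonant
  'g' at position 7: consonant
  'f' at position 8: consonant
Total vowels: 4

4


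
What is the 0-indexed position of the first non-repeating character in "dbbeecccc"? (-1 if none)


Input: dbbeecccc
Character frequencies:
  'b': 2
  'c': 4
  'd': 1
  'e': 2
Scanning left to right for freq == 1:
  Position 0 ('d'): unique! => answer = 0

0


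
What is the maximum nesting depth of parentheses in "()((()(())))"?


Input: "()((()(())))"
Tracking depth:
  Position 0 '(': depth becomes 1
  Position 1 ')': depth becomes 0
  Position 2 '(': depth becomes 1
  Position 3 '(': depth becomes 2
  Position 4 '(': depth becomes 3
  Position 5 ')': depth becomes 2
  Position 6 '(': depth becomes 3
  Position 7 '(': depth becomes 4
  Position 8 ')': depth becomes 3
  Position 9 ')': depth becomes 2
  Position 10 ')': depth becomes 1
  Position 11 ')': depth becomes 0
Maximum depth reached: 4

4


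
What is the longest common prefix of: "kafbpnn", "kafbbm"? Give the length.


Words: kafbpnn, kafbbm
  Position 0: all 'k' => match
  Position 1: all 'a' => match
  Position 2: all 'f' => match
  Position 3: all 'b' => match
  Position 4: ('p', 'b') => mismatch, stop
LCP = "kafb" (length 4)

4


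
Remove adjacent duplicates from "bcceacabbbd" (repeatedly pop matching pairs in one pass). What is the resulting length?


Input: bcceacabbbd
Stack-based adjacent duplicate removal:
  Read 'b': push. Stack: b
  Read 'c': push. Stack: bc
  Read 'c': matches stack top 'c' => pop. Stack: b
  Read 'e': push. Stack: be
  Read 'a': push. Stack: bea
  Read 'c': push. Stack: beac
  Read 'a': push. Stack: beaca
  Read 'b': push. Stack: beacab
  Read 'b': matches stack top 'b' => pop. Stack: beaca
  Read 'b': push. Stack: beacab
  Read 'd': push. Stack: beacabd
Final stack: "beacabd" (length 7)

7


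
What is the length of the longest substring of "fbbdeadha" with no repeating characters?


Input: "fbbdeadha"
Sliding window (track last position of each char):
  Position 0 ('f'): window [0,0] length 1 -- new best
  Position 1 ('b'): window [0,1] length 2 -- new best
  Position 2 ('b'): repeat (last at 1), move window start to 2
  Position 2 ('b'): window [2,2] length 1
  Position 3 ('d'): window [2,3] length 2
  Position 4 ('e'): window [2,4] length 3 -- new best
  Position 5 ('a'): window [2,5] length 4 -- new best
  Position 6 ('d'): repeat (last at 3), move window start to 4
  Position 6 ('d'): window [4,6] length 3
  Position 7 ('h'): window [4,7] length 4
  Position 8 ('a'): repeat (last at 5), move window start to 6
  Position 8 ('a'): window [6,8] length 3
Longest substring with no repeats: "bdea" with length 4

4


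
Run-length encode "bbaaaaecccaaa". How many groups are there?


Input: bbaaaaecccaaa
Scanning for consecutive runs:
  Group 1: 'b' x 2 (positions 0-1)
  Group 2: 'a' x 4 (positions 2-5)
  Group 3: 'e' x 1 (positions 6-6)
  Group 4: 'c' x 3 (positions 7-9)
  Group 5: 'a' x 3 (positions 10-12)
Total groups: 5

5


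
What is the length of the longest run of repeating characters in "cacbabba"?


Input: "cacbabba"
Scanning for longest run:
  Position 1 ('a'): new char, reset run to 1
  Position 2 ('c'): new char, reset run to 1
  Position 3 ('b'): new char, reset run to 1
  Position 4 ('a'): new char, reset run to 1
  Position 5 ('b'): new char, reset run to 1
  Position 6 ('b'): continues run of 'b', length=2
  Position 7 ('a'): new char, reset run to 1
Longest run: 'b' with length 2

2


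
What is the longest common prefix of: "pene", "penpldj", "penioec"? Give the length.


Words: pene, penpldj, penioec
  Position 0: all 'p' => match
  Position 1: all 'e' => match
  Position 2: all 'n' => match
  Position 3: ('e', 'p', 'i') => mismatch, stop
LCP = "pen" (length 3)

3


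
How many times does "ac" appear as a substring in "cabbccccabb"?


Searching for "ac" in "cabbccccabb"
Scanning each position:
  Position 0: "ca" => no
  Position 1: "ab" => no
  Position 2: "bb" => no
  Position 3: "bc" => no
  Position 4: "cc" => no
  Position 5: "cc" => no
  Position 6: "cc" => no
  Position 7: "ca" => no
  Position 8: "ab" => no
  Position 9: "bb" => no
Total occurrences: 0

0


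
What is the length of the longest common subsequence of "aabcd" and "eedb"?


LCS of "aabcd" and "eedb"
DP table:
           e    e    d    b
      0    0    0    0    0
  a   0    0    0    0    0
  a   0    0    0    0    0
  b   0    0    0    0    1
  c   0    0    0    0    1
  d   0    0    0    1    1
LCS length = dp[5][4] = 1

1


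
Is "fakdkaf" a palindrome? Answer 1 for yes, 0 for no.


Input: fakdkaf
Reversed: fakdkaf
  Compare pos 0 ('f') with pos 6 ('f'): match
  Compare pos 1 ('a') with pos 5 ('a'): match
  Compare pos 2 ('k') with pos 4 ('k'): match
Result: palindrome

1


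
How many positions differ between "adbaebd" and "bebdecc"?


Comparing "adbaebd" and "bebdecc" position by position:
  Position 0: 'a' vs 'b' => DIFFER
  Position 1: 'd' vs 'e' => DIFFER
  Position 2: 'b' vs 'b' => same
  Position 3: 'a' vs 'd' => DIFFER
  Position 4: 'e' vs 'e' => same
  Position 5: 'b' vs 'c' => DIFFER
  Position 6: 'd' vs 'c' => DIFFER
Positions that differ: 5

5


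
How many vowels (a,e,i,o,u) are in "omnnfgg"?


Input: omnnfgg
Checking each character:
  'o' at position 0: vowel (running total: 1)
  'm' at position 1: consonant
  'n' at position 2: consonant
  'n' at position 3: consonant
  'f' at position 4: consonant
  'g' at position 5: consonant
  'g' at position 6: consonant
Total vowels: 1

1


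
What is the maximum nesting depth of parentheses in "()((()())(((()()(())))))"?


Input: "()((()())(((()()(())))))"
Tracking depth:
  Position 0 '(': depth becomes 1
  Position 1 ')': depth becomes 0
  Position 2 '(': depth becomes 1
  Position 3 '(': depth becomes 2
  Position 4 '(': depth becomes 3
  Position 5 ')': depth becomes 2
  Position 6 '(': depth becomes 3
  Position 7 ')': depth becomes 2
  Position 8 ')': depth becomes 1
  Position 9 '(': depth becomes 2
  Position 10 '(': depth becomes 3
  Position 11 '(': depth becomes 4
  Position 12 '(': depth becomes 5
  Position 13 ')': depth becomes 4
  Position 14 '(': depth becomes 5
  Position 15 ')': depth becomes 4
  Position 16 '(': depth becomes 5
  Position 17 '(': depth becomes 6
  Position 18 ')': depth becomes 5
  Position 19 ')': depth becomes 4
  Position 20 ')': depth becomes 3
  Position 21 ')': depth becomes 2
  Position 22 ')': depth becomes 1
  Position 23 ')': depth becomes 0
Maximum depth reached: 6

6


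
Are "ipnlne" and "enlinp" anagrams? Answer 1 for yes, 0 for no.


Strings: "ipnlne", "enlinp"
Sorted first:  eilnnp
Sorted second: eilnnp
Sorted forms match => anagrams

1


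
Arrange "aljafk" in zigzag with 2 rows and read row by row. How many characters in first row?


Zigzag "aljafk" into 2 rows:
Placing characters:
  'a' => row 0
  'l' => row 1
  'j' => row 0
  'a' => row 1
  'f' => row 0
  'k' => row 1
Rows:
  Row 0: "ajf"
  Row 1: "lak"
First row length: 3

3


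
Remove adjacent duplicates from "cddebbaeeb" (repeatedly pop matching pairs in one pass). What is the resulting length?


Input: cddebbaeeb
Stack-based adjacent duplicate removal:
  Read 'c': push. Stack: c
  Read 'd': push. Stack: cd
  Read 'd': matches stack top 'd' => pop. Stack: c
  Read 'e': push. Stack: ce
  Read 'b': push. Stack: ceb
  Read 'b': matches stack top 'b' => pop. Stack: ce
  Read 'a': push. Stack: cea
  Read 'e': push. Stack: ceae
  Read 'e': matches stack top 'e' => pop. Stack: cea
  Read 'b': push. Stack: ceab
Final stack: "ceab" (length 4)

4


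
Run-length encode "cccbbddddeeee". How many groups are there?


Input: cccbbddddeeee
Scanning for consecutive runs:
  Group 1: 'c' x 3 (positions 0-2)
  Group 2: 'b' x 2 (positions 3-4)
  Group 3: 'd' x 4 (positions 5-8)
  Group 4: 'e' x 4 (positions 9-12)
Total groups: 4

4


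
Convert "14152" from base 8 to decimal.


Input: "14152" in base 8
Positional expansion:
  Digit '1' (value 1) x 8^4 = 4096
  Digit '4' (value 4) x 8^3 = 2048
  Digit '1' (value 1) x 8^2 = 64
  Digit '5' (value 5) x 8^1 = 40
  Digit '2' (value 2) x 8^0 = 2
Sum = 6250

6250


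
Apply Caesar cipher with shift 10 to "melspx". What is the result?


Caesar cipher: shift "melspx" by 10
  'm' (pos 12) + 10 = pos 22 = 'w'
  'e' (pos 4) + 10 = pos 14 = 'o'
  'l' (pos 11) + 10 = pos 21 = 'v'
  's' (pos 18) + 10 = pos 2 = 'c'
  'p' (pos 15) + 10 = pos 25 = 'z'
  'x' (pos 23) + 10 = pos 7 = 'h'
Result: wovczh

wovczh


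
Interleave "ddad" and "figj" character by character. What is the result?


Interleaving "ddad" and "figj":
  Position 0: 'd' from first, 'f' from second => "df"
  Position 1: 'd' from first, 'i' from second => "di"
  Position 2: 'a' from first, 'g' from second => "ag"
  Position 3: 'd' from first, 'j' from second => "dj"
Result: dfdiagdj

dfdiagdj


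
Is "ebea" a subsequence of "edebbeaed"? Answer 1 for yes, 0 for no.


Check if "ebea" is a subsequence of "edebbeaed"
Greedy scan:
  Position 0 ('e'): matches sub[0] = 'e'
  Position 1 ('d'): no match needed
  Position 2 ('e'): no match needed
  Position 3 ('b'): matches sub[1] = 'b'
  Position 4 ('b'): no match needed
  Position 5 ('e'): matches sub[2] = 'e'
  Position 6 ('a'): matches sub[3] = 'a'
  Position 7 ('e'): no match needed
  Position 8 ('d'): no match needed
All 4 characters matched => is a subsequence

1


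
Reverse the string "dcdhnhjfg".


Input: dcdhnhjfg
Reading characters right to left:
  Position 8: 'g'
  Position 7: 'f'
  Position 6: 'j'
  Position 5: 'h'
  Position 4: 'n'
  Position 3: 'h'
  Position 2: 'd'
  Position 1: 'c'
  Position 0: 'd'
Reversed: gfjhnhdcd

gfjhnhdcd


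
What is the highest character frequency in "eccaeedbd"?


Input: eccaeedbd
Character counts:
  'a': 1
  'b': 1
  'c': 2
  'd': 2
  'e': 3
Maximum frequency: 3

3


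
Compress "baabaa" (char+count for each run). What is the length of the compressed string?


Input: baabaa
Runs:
  'b' x 1 => "b1"
  'a' x 2 => "a2"
  'b' x 1 => "b1"
  'a' x 2 => "a2"
Compressed: "b1a2b1a2"
Compressed length: 8

8


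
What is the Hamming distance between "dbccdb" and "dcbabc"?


Comparing "dbccdb" and "dcbabc" position by position:
  Position 0: 'd' vs 'd' => same
  Position 1: 'b' vs 'c' => differ
  Position 2: 'c' vs 'b' => differ
  Position 3: 'c' vs 'a' => differ
  Position 4: 'd' vs 'b' => differ
  Position 5: 'b' vs 'c' => differ
Total differences (Hamming distance): 5

5


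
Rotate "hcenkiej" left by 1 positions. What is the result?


Input: "hcenkiej", rotate left by 1
First 1 characters: "h"
Remaining characters: "cenkiej"
Concatenate remaining + first: "cenkiej" + "h" = "cenkiejh"

cenkiejh


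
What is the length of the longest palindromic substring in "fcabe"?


Input: "fcabe"
Checking substrings for palindromes:
  No multi-char palindromic substrings found
Longest palindromic substring: "f" with length 1

1


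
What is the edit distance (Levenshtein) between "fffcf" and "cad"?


Computing edit distance: "fffcf" -> "cad"
DP table:
           c    a    d
      0    1    2    3
  f   1    1    2    3
  f   2    2    2    3
  f   3    3    3    3
  c   4    3    4    4
  f   5    4    4    5
Edit distance = dp[5][3] = 5

5


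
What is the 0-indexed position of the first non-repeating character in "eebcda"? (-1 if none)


Input: eebcda
Character frequencies:
  'a': 1
  'b': 1
  'c': 1
  'd': 1
  'e': 2
Scanning left to right for freq == 1:
  Position 0 ('e'): freq=2, skip
  Position 1 ('e'): freq=2, skip
  Position 2 ('b'): unique! => answer = 2

2


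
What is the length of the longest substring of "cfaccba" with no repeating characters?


Input: "cfaccba"
Sliding window (track last position of each char):
  Position 0 ('c'): window [0,0] length 1 -- new best
  Position 1 ('f'): window [0,1] length 2 -- new best
  Position 2 ('a'): window [0,2] length 3 -- new best
  Position 3 ('c'): repeat (last at 0), move window start to 1
  Position 3 ('c'): window [1,3] length 3
  Position 4 ('c'): repeat (last at 3), move window start to 4
  Position 4 ('c'): window [4,4] length 1
  Position 5 ('b'): window [4,5] length 2
  Position 6 ('a'): window [4,6] length 3
Longest substring with no repeats: "cfa" with length 3

3


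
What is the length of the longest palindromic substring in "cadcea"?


Input: "cadcea"
Checking substrings for palindromes:
  No multi-char palindromic substrings found
Longest palindromic substring: "c" with length 1

1


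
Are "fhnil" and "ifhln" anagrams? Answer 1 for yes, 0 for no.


Strings: "fhnil", "ifhln"
Sorted first:  fhiln
Sorted second: fhiln
Sorted forms match => anagrams

1


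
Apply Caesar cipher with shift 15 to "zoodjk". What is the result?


Caesar cipher: shift "zoodjk" by 15
  'z' (pos 25) + 15 = pos 14 = 'o'
  'o' (pos 14) + 15 = pos 3 = 'd'
  'o' (pos 14) + 15 = pos 3 = 'd'
  'd' (pos 3) + 15 = pos 18 = 's'
  'j' (pos 9) + 15 = pos 24 = 'y'
  'k' (pos 10) + 15 = pos 25 = 'z'
Result: oddsyz

oddsyz


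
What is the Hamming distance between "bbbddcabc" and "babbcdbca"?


Comparing "bbbddcabc" and "babbcdbca" position by position:
  Position 0: 'b' vs 'b' => same
  Position 1: 'b' vs 'a' => differ
  Position 2: 'b' vs 'b' => same
  Position 3: 'd' vs 'b' => differ
  Position 4: 'd' vs 'c' => differ
  Position 5: 'c' vs 'd' => differ
  Position 6: 'a' vs 'b' => differ
  Position 7: 'b' vs 'c' => differ
  Position 8: 'c' vs 'a' => differ
Total differences (Hamming distance): 7

7


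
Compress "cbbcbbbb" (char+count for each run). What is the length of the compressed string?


Input: cbbcbbbb
Runs:
  'c' x 1 => "c1"
  'b' x 2 => "b2"
  'c' x 1 => "c1"
  'b' x 4 => "b4"
Compressed: "c1b2c1b4"
Compressed length: 8

8


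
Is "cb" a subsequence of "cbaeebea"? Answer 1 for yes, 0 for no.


Check if "cb" is a subsequence of "cbaeebea"
Greedy scan:
  Position 0 ('c'): matches sub[0] = 'c'
  Position 1 ('b'): matches sub[1] = 'b'
  Position 2 ('a'): no match needed
  Position 3 ('e'): no match needed
  Position 4 ('e'): no match needed
  Position 5 ('b'): no match needed
  Position 6 ('e'): no match needed
  Position 7 ('a'): no match needed
All 2 characters matched => is a subsequence

1


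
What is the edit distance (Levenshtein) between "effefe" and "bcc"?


Computing edit distance: "effefe" -> "bcc"
DP table:
           b    c    c
      0    1    2    3
  e   1    1    2    3
  f   2    2    2    3
  f   3    3    3    3
  e   4    4    4    4
  f   5    5    5    5
  e   6    6    6    6
Edit distance = dp[6][3] = 6

6


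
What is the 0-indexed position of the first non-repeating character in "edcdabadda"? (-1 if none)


Input: edcdabadda
Character frequencies:
  'a': 3
  'b': 1
  'c': 1
  'd': 4
  'e': 1
Scanning left to right for freq == 1:
  Position 0 ('e'): unique! => answer = 0

0


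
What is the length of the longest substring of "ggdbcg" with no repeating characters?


Input: "ggdbcg"
Sliding window (track last position of each char):
  Position 0 ('g'): window [0,0] length 1 -- new best
  Position 1 ('g'): repeat (last at 0), move window start to 1
  Position 1 ('g'): window [1,1] length 1
  Position 2 ('d'): window [1,2] length 2 -- new best
  Position 3 ('b'): window [1,3] length 3 -- new best
  Position 4 ('c'): window [1,4] length 4 -- new best
  Position 5 ('g'): repeat (last at 1), move window start to 2
  Position 5 ('g'): window [2,5] length 4
Longest substring with no repeats: "gdbc" with length 4

4


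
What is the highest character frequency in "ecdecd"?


Input: ecdecd
Character counts:
  'c': 2
  'd': 2
  'e': 2
Maximum frequency: 2

2


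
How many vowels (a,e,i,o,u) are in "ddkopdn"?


Input: ddkopdn
Checking each character:
  'd' at position 0: consonant
  'd' at position 1: consonant
  'k' at position 2: consonant
  'o' at position 3: vowel (running total: 1)
  'p' at position 4: consonant
  'd' at position 5: consonant
  'n' at position 6: consonant
Total vowels: 1

1


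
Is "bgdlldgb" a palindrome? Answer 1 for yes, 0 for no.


Input: bgdlldgb
Reversed: bgdlldgb
  Compare pos 0 ('b') with pos 7 ('b'): match
  Compare pos 1 ('g') with pos 6 ('g'): match
  Compare pos 2 ('d') with pos 5 ('d'): match
  Compare pos 3 ('l') with pos 4 ('l'): match
Result: palindrome

1


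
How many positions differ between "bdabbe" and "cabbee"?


Comparing "bdabbe" and "cabbee" position by position:
  Position 0: 'b' vs 'c' => DIFFER
  Position 1: 'd' vs 'a' => DIFFER
  Position 2: 'a' vs 'b' => DIFFER
  Position 3: 'b' vs 'b' => same
  Position 4: 'b' vs 'e' => DIFFER
  Position 5: 'e' vs 'e' => same
Positions that differ: 4

4


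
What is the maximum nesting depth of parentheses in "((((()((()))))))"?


Input: "((((()((()))))))"
Tracking depth:
  Position 0 '(': depth becomes 1
  Position 1 '(': depth becomes 2
  Position 2 '(': depth becomes 3
  Position 3 '(': depth becomes 4
  Position 4 '(': depth becomes 5
  Position 5 ')': depth becomes 4
  Position 6 '(': depth becomes 5
  Position 7 '(': depth becomes 6
  Position 8 '(': depth becomes 7
  Position 9 ')': depth becomes 6
  Position 10 ')': depth becomes 5
  Position 11 ')': depth becomes 4
  Position 12 ')': depth becomes 3
  Position 13 ')': depth becomes 2
  Position 14 ')': depth becomes 1
  Position 15 ')': depth becomes 0
Maximum depth reached: 7

7


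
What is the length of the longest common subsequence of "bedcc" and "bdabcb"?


LCS of "bedcc" and "bdabcb"
DP table:
           b    d    a    b    c    b
      0    0    0    0    0    0    0
  b   0    1    1    1    1    1    1
  e   0    1    1    1    1    1    1
  d   0    1    2    2    2    2    2
  c   0    1    2    2    2    3    3
  c   0    1    2    2    2    3    3
LCS length = dp[5][6] = 3

3


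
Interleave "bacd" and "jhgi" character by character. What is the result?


Interleaving "bacd" and "jhgi":
  Position 0: 'b' from first, 'j' from second => "bj"
  Position 1: 'a' from first, 'h' from second => "ah"
  Position 2: 'c' from first, 'g' from second => "cg"
  Position 3: 'd' from first, 'i' from second => "di"
Result: bjahcgdi

bjahcgdi


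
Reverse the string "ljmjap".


Input: ljmjap
Reading characters right to left:
  Position 5: 'p'
  Position 4: 'a'
  Position 3: 'j'
  Position 2: 'm'
  Position 1: 'j'
  Position 0: 'l'
Reversed: pajmjl

pajmjl


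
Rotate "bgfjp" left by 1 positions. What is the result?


Input: "bgfjp", rotate left by 1
First 1 characters: "b"
Remaining characters: "gfjp"
Concatenate remaining + first: "gfjp" + "b" = "gfjpb"

gfjpb


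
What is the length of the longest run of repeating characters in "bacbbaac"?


Input: "bacbbaac"
Scanning for longest run:
  Position 1 ('a'): new char, reset run to 1
  Position 2 ('c'): new char, reset run to 1
  Position 3 ('b'): new char, reset run to 1
  Position 4 ('b'): continues run of 'b', length=2
  Position 5 ('a'): new char, reset run to 1
  Position 6 ('a'): continues run of 'a', length=2
  Position 7 ('c'): new char, reset run to 1
Longest run: 'b' with length 2

2


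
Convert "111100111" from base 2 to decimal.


Input: "111100111" in base 2
Positional expansion:
  Digit '1' (value 1) x 2^8 = 256
  Digit '1' (value 1) x 2^7 = 128
  Digit '1' (value 1) x 2^6 = 64
  Digit '1' (value 1) x 2^5 = 32
  Digit '0' (value 0) x 2^4 = 0
  Digit '0' (value 0) x 2^3 = 0
  Digit '1' (value 1) x 2^2 = 4
  Digit '1' (value 1) x 2^1 = 2
  Digit '1' (value 1) x 2^0 = 1
Sum = 487

487


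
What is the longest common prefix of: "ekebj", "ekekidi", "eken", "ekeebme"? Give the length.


Words: ekebj, ekekidi, eken, ekeebme
  Position 0: all 'e' => match
  Position 1: all 'k' => match
  Position 2: all 'e' => match
  Position 3: ('b', 'k', 'n', 'e') => mismatch, stop
LCP = "eke" (length 3)

3


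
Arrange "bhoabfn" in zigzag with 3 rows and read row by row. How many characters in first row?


Zigzag "bhoabfn" into 3 rows:
Placing characters:
  'b' => row 0
  'h' => row 1
  'o' => row 2
  'a' => row 1
  'b' => row 0
  'f' => row 1
  'n' => row 2
Rows:
  Row 0: "bb"
  Row 1: "haf"
  Row 2: "on"
First row length: 2

2


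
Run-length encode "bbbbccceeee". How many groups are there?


Input: bbbbccceeee
Scanning for consecutive runs:
  Group 1: 'b' x 4 (positions 0-3)
  Group 2: 'c' x 3 (positions 4-6)
  Group 3: 'e' x 4 (positions 7-10)
Total groups: 3

3


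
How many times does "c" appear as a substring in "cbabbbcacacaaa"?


Searching for "c" in "cbabbbcacacaaa"
Scanning each position:
  Position 0: "c" => MATCH
  Position 1: "b" => no
  Position 2: "a" => no
  Position 3: "b" => no
  Position 4: "b" => no
  Position 5: "b" => no
  Position 6: "c" => MATCH
  Position 7: "a" => no
  Position 8: "c" => MATCH
  Position 9: "a" => no
  Position 10: "c" => MATCH
  Position 11: "a" => no
  Position 12: "a" => no
  Position 13: "a" => no
Total occurrences: 4

4


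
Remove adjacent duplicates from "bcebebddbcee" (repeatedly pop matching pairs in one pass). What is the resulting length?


Input: bcebebddbcee
Stack-based adjacent duplicate removal:
  Read 'b': push. Stack: b
  Read 'c': push. Stack: bc
  Read 'e': push. Stack: bce
  Read 'b': push. Stack: bceb
  Read 'e': push. Stack: bcebe
  Read 'b': push. Stack: bcebeb
  Read 'd': push. Stack: bcebebd
  Read 'd': matches stack top 'd' => pop. Stack: bcebeb
  Read 'b': matches stack top 'b' => pop. Stack: bcebe
  Read 'c': push. Stack: bcebec
  Read 'e': push. Stack: bcebece
  Read 'e': matches stack top 'e' => pop. Stack: bcebec
Final stack: "bcebec" (length 6)

6


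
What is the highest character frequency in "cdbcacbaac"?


Input: cdbcacbaac
Character counts:
  'a': 3
  'b': 2
  'c': 4
  'd': 1
Maximum frequency: 4

4


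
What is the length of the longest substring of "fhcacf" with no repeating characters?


Input: "fhcacf"
Sliding window (track last position of each char):
  Position 0 ('f'): window [0,0] length 1 -- new best
  Position 1 ('h'): window [0,1] length 2 -- new best
  Position 2 ('c'): window [0,2] length 3 -- new best
  Position 3 ('a'): window [0,3] length 4 -- new best
  Position 4 ('c'): repeat (last at 2), move window start to 3
  Position 4 ('c'): window [3,4] length 2
  Position 5 ('f'): window [3,5] length 3
Longest substring with no repeats: "fhca" with length 4

4


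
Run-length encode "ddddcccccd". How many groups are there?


Input: ddddcccccd
Scanning for consecutive runs:
  Group 1: 'd' x 4 (positions 0-3)
  Group 2: 'c' x 5 (positions 4-8)
  Group 3: 'd' x 1 (positions 9-9)
Total groups: 3

3


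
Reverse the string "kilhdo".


Input: kilhdo
Reading characters right to left:
  Position 5: 'o'
  Position 4: 'd'
  Position 3: 'h'
  Position 2: 'l'
  Position 1: 'i'
  Position 0: 'k'
Reversed: odhlik

odhlik


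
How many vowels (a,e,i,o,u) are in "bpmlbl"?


Input: bpmlbl
Checking each character:
  'b' at position 0: consonant
  'p' at position 1: consonant
  'm' at position 2: consonant
  'l' at position 3: consonant
  'b' at position 4: consonant
  'l' at position 5: consonant
Total vowels: 0

0


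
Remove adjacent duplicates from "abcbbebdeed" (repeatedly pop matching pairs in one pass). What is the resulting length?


Input: abcbbebdeed
Stack-based adjacent duplicate removal:
  Read 'a': push. Stack: a
  Read 'b': push. Stack: ab
  Read 'c': push. Stack: abc
  Read 'b': push. Stack: abcb
  Read 'b': matches stack top 'b' => pop. Stack: abc
  Read 'e': push. Stack: abce
  Read 'b': push. Stack: abceb
  Read 'd': push. Stack: abcebd
  Read 'e': push. Stack: abcebde
  Read 'e': matches stack top 'e' => pop. Stack: abcebd
  Read 'd': matches stack top 'd' => pop. Stack: abceb
Final stack: "abceb" (length 5)

5


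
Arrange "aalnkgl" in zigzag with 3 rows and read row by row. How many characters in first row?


Zigzag "aalnkgl" into 3 rows:
Placing characters:
  'a' => row 0
  'a' => row 1
  'l' => row 2
  'n' => row 1
  'k' => row 0
  'g' => row 1
  'l' => row 2
Rows:
  Row 0: "ak"
  Row 1: "ang"
  Row 2: "ll"
First row length: 2

2


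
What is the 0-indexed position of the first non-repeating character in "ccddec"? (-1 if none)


Input: ccddec
Character frequencies:
  'c': 3
  'd': 2
  'e': 1
Scanning left to right for freq == 1:
  Position 0 ('c'): freq=3, skip
  Position 1 ('c'): freq=3, skip
  Position 2 ('d'): freq=2, skip
  Position 3 ('d'): freq=2, skip
  Position 4 ('e'): unique! => answer = 4

4


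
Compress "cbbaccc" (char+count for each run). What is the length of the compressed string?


Input: cbbaccc
Runs:
  'c' x 1 => "c1"
  'b' x 2 => "b2"
  'a' x 1 => "a1"
  'c' x 3 => "c3"
Compressed: "c1b2a1c3"
Compressed length: 8

8


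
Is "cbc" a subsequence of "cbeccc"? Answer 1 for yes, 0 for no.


Check if "cbc" is a subsequence of "cbeccc"
Greedy scan:
  Position 0 ('c'): matches sub[0] = 'c'
  Position 1 ('b'): matches sub[1] = 'b'
  Position 2 ('e'): no match needed
  Position 3 ('c'): matches sub[2] = 'c'
  Position 4 ('c'): no match needed
  Position 5 ('c'): no match needed
All 3 characters matched => is a subsequence

1


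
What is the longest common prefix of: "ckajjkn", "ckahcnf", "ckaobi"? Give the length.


Words: ckajjkn, ckahcnf, ckaobi
  Position 0: all 'c' => match
  Position 1: all 'k' => match
  Position 2: all 'a' => match
  Position 3: ('j', 'h', 'o') => mismatch, stop
LCP = "cka" (length 3)

3


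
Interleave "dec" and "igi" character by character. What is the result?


Interleaving "dec" and "igi":
  Position 0: 'd' from first, 'i' from second => "di"
  Position 1: 'e' from first, 'g' from second => "eg"
  Position 2: 'c' from first, 'i' from second => "ci"
Result: diegci

diegci


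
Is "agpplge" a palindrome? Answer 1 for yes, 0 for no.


Input: agpplge
Reversed: eglppga
  Compare pos 0 ('a') with pos 6 ('e'): MISMATCH
  Compare pos 1 ('g') with pos 5 ('g'): match
  Compare pos 2 ('p') with pos 4 ('l'): MISMATCH
Result: not a palindrome

0


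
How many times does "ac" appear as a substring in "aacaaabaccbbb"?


Searching for "ac" in "aacaaabaccbbb"
Scanning each position:
  Position 0: "aa" => no
  Position 1: "ac" => MATCH
  Position 2: "ca" => no
  Position 3: "aa" => no
  Position 4: "aa" => no
  Position 5: "ab" => no
  Position 6: "ba" => no
  Position 7: "ac" => MATCH
  Position 8: "cc" => no
  Position 9: "cb" => no
  Position 10: "bb" => no
  Position 11: "bb" => no
Total occurrences: 2

2


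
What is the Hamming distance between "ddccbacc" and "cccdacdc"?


Comparing "ddccbacc" and "cccdacdc" position by position:
  Position 0: 'd' vs 'c' => differ
  Position 1: 'd' vs 'c' => differ
  Position 2: 'c' vs 'c' => same
  Position 3: 'c' vs 'd' => differ
  Position 4: 'b' vs 'a' => differ
  Position 5: 'a' vs 'c' => differ
  Position 6: 'c' vs 'd' => differ
  Position 7: 'c' vs 'c' => same
Total differences (Hamming distance): 6

6


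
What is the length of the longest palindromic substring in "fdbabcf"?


Input: "fdbabcf"
Checking substrings for palindromes:
  [2:5] "bab" (len 3) => palindrome
Longest palindromic substring: "bab" with length 3

3


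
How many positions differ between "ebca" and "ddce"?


Comparing "ebca" and "ddce" position by position:
  Position 0: 'e' vs 'd' => DIFFER
  Position 1: 'b' vs 'd' => DIFFER
  Position 2: 'c' vs 'c' => same
  Position 3: 'a' vs 'e' => DIFFER
Positions that differ: 3

3


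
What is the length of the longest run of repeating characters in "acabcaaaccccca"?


Input: "acabcaaaccccca"
Scanning for longest run:
  Position 1 ('c'): new char, reset run to 1
  Position 2 ('a'): new char, reset run to 1
  Position 3 ('b'): new char, reset run to 1
  Position 4 ('c'): new char, reset run to 1
  Position 5 ('a'): new char, reset run to 1
  Position 6 ('a'): continues run of 'a', length=2
  Position 7 ('a'): continues run of 'a', length=3
  Position 8 ('c'): new char, reset run to 1
  Position 9 ('c'): continues run of 'c', length=2
  Position 10 ('c'): continues run of 'c', length=3
  Position 11 ('c'): continues run of 'c', length=4
  Position 12 ('c'): continues run of 'c', length=5
  Position 13 ('a'): new char, reset run to 1
Longest run: 'c' with length 5

5


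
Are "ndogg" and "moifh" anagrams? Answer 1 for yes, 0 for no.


Strings: "ndogg", "moifh"
Sorted first:  dggno
Sorted second: fhimo
Differ at position 0: 'd' vs 'f' => not anagrams

0


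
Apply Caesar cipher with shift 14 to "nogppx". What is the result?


Caesar cipher: shift "nogppx" by 14
  'n' (pos 13) + 14 = pos 1 = 'b'
  'o' (pos 14) + 14 = pos 2 = 'c'
  'g' (pos 6) + 14 = pos 20 = 'u'
  'p' (pos 15) + 14 = pos 3 = 'd'
  'p' (pos 15) + 14 = pos 3 = 'd'
  'x' (pos 23) + 14 = pos 11 = 'l'
Result: bcuddl

bcuddl


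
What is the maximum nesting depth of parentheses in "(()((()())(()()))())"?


Input: "(()((()())(()()))())"
Tracking depth:
  Position 0 '(': depth becomes 1
  Position 1 '(': depth becomes 2
  Position 2 ')': depth becomes 1
  Position 3 '(': depth becomes 2
  Position 4 '(': depth becomes 3
  Position 5 '(': depth becomes 4
  Position 6 ')': depth becomes 3
  Position 7 '(': depth becomes 4
  Position 8 ')': depth becomes 3
  Position 9 ')': depth becomes 2
  Position 10 '(': depth becomes 3
  Position 11 '(': depth becomes 4
  Position 12 ')': depth becomes 3
  Position 13 '(': depth becomes 4
  Position 14 ')': depth becomes 3
  Position 15 ')': depth becomes 2
  Position 16 ')': depth becomes 1
  Position 17 '(': depth becomes 2
  Position 18 ')': depth becomes 1
  Position 19 ')': depth becomes 0
Maximum depth reached: 4

4


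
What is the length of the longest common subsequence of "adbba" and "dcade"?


LCS of "adbba" and "dcade"
DP table:
           d    c    a    d    e
      0    0    0    0    0    0
  a   0    0    0    1    1    1
  d   0    1    1    1    2    2
  b   0    1    1    1    2    2
  b   0    1    1    1    2    2
  a   0    1    1    2    2    2
LCS length = dp[5][5] = 2

2


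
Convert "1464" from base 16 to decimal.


Input: "1464" in base 16
Positional expansion:
  Digit '1' (value 1) x 16^3 = 4096
  Digit '4' (value 4) x 16^2 = 1024
  Digit '6' (value 6) x 16^1 = 96
  Digit '4' (value 4) x 16^0 = 4
Sum = 5220

5220


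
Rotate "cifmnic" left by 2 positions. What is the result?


Input: "cifmnic", rotate left by 2
First 2 characters: "ci"
Remaining characters: "fmnic"
Concatenate remaining + first: "fmnic" + "ci" = "fmnicci"

fmnicci


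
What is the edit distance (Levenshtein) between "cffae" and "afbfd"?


Computing edit distance: "cffae" -> "afbfd"
DP table:
           a    f    b    f    d
      0    1    2    3    4    5
  c   1    1    2    3    4    5
  f   2    2    1    2    3    4
  f   3    3    2    2    2    3
  a   4    3    3    3    3    3
  e   5    4    4    4    4    4
Edit distance = dp[5][5] = 4

4


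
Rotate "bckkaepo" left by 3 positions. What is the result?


Input: "bckkaepo", rotate left by 3
First 3 characters: "bck"
Remaining characters: "kaepo"
Concatenate remaining + first: "kaepo" + "bck" = "kaepobck"

kaepobck


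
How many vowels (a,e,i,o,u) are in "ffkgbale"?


Input: ffkgbale
Checking each character:
  'f' at position 0: consonant
  'f' at position 1: consonant
  'k' at position 2: consonant
  'g' at position 3: consonant
  'b' at position 4: consonant
  'a' at position 5: vowel (running total: 1)
  'l' at position 6: consonant
  'e' at position 7: vowel (running total: 2)
Total vowels: 2

2


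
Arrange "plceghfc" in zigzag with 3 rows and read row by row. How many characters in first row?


Zigzag "plceghfc" into 3 rows:
Placing characters:
  'p' => row 0
  'l' => row 1
  'c' => row 2
  'e' => row 1
  'g' => row 0
  'h' => row 1
  'f' => row 2
  'c' => row 1
Rows:
  Row 0: "pg"
  Row 1: "lehc"
  Row 2: "cf"
First row length: 2

2


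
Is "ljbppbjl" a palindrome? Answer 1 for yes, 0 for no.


Input: ljbppbjl
Reversed: ljbppbjl
  Compare pos 0 ('l') with pos 7 ('l'): match
  Compare pos 1 ('j') with pos 6 ('j'): match
  Compare pos 2 ('b') with pos 5 ('b'): match
  Compare pos 3 ('p') with pos 4 ('p'): match
Result: palindrome

1


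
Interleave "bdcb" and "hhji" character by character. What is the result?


Interleaving "bdcb" and "hhji":
  Position 0: 'b' from first, 'h' from second => "bh"
  Position 1: 'd' from first, 'h' from second => "dh"
  Position 2: 'c' from first, 'j' from second => "cj"
  Position 3: 'b' from first, 'i' from second => "bi"
Result: bhdhcjbi

bhdhcjbi


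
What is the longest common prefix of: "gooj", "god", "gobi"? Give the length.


Words: gooj, god, gobi
  Position 0: all 'g' => match
  Position 1: all 'o' => match
  Position 2: ('o', 'd', 'b') => mismatch, stop
LCP = "go" (length 2)

2


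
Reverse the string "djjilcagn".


Input: djjilcagn
Reading characters right to left:
  Position 8: 'n'
  Position 7: 'g'
  Position 6: 'a'
  Position 5: 'c'
  Position 4: 'l'
  Position 3: 'i'
  Position 2: 'j'
  Position 1: 'j'
  Position 0: 'd'
Reversed: ngaclijjd

ngaclijjd


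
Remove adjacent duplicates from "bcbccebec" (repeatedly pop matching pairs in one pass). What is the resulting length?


Input: bcbccebec
Stack-based adjacent duplicate removal:
  Read 'b': push. Stack: b
  Read 'c': push. Stack: bc
  Read 'b': push. Stack: bcb
  Read 'c': push. Stack: bcbc
  Read 'c': matches stack top 'c' => pop. Stack: bcb
  Read 'e': push. Stack: bcbe
  Read 'b': push. Stack: bcbeb
  Read 'e': push. Stack: bcbebe
  Read 'c': push. Stack: bcbebec
Final stack: "bcbebec" (length 7)

7


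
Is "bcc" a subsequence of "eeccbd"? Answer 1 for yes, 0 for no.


Check if "bcc" is a subsequence of "eeccbd"
Greedy scan:
  Position 0 ('e'): no match needed
  Position 1 ('e'): no match needed
  Position 2 ('c'): no match needed
  Position 3 ('c'): no match needed
  Position 4 ('b'): matches sub[0] = 'b'
  Position 5 ('d'): no match needed
Only matched 1/3 characters => not a subsequence

0


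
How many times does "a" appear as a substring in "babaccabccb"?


Searching for "a" in "babaccabccb"
Scanning each position:
  Position 0: "b" => no
  Position 1: "a" => MATCH
  Position 2: "b" => no
  Position 3: "a" => MATCH
  Position 4: "c" => no
  Position 5: "c" => no
  Position 6: "a" => MATCH
  Position 7: "b" => no
  Position 8: "c" => no
  Position 9: "c" => no
  Position 10: "b" => no
Total occurrences: 3

3


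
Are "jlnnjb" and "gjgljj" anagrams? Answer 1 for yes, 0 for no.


Strings: "jlnnjb", "gjgljj"
Sorted first:  bjjlnn
Sorted second: ggjjjl
Differ at position 0: 'b' vs 'g' => not anagrams

0


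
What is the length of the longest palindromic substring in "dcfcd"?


Input: "dcfcd"
Checking substrings for palindromes:
  [0:5] "dcfcd" (len 5) => palindrome
  [1:4] "cfc" (len 3) => palindrome
Longest palindromic substring: "dcfcd" with length 5

5


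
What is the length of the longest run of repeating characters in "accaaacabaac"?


Input: "accaaacabaac"
Scanning for longest run:
  Position 1 ('c'): new char, reset run to 1
  Position 2 ('c'): continues run of 'c', length=2
  Position 3 ('a'): new char, reset run to 1
  Position 4 ('a'): continues run of 'a', length=2
  Position 5 ('a'): continues run of 'a', length=3
  Position 6 ('c'): new char, reset run to 1
  Position 7 ('a'): new char, reset run to 1
  Position 8 ('b'): new char, reset run to 1
  Position 9 ('a'): new char, reset run to 1
  Position 10 ('a'): continues run of 'a', length=2
  Position 11 ('c'): new char, reset run to 1
Longest run: 'a' with length 3

3


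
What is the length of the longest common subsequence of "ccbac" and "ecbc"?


LCS of "ccbac" and "ecbc"
DP table:
           e    c    b    c
      0    0    0    0    0
  c   0    0    1    1    1
  c   0    0    1    1    2
  b   0    0    1    2    2
  a   0    0    1    2    2
  c   0    0    1    2    3
LCS length = dp[5][4] = 3

3


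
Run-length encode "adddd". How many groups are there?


Input: adddd
Scanning for consecutive runs:
  Group 1: 'a' x 1 (positions 0-0)
  Group 2: 'd' x 4 (positions 1-4)
Total groups: 2

2


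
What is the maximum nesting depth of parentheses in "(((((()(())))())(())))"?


Input: "(((((()(())))())(())))"
Tracking depth:
  Position 0 '(': depth becomes 1
  Position 1 '(': depth becomes 2
  Position 2 '(': depth becomes 3
  Position 3 '(': depth becomes 4
  Position 4 '(': depth becomes 5
  Position 5 '(': depth becomes 6
  Position 6 ')': depth becomes 5
  Position 7 '(': depth becomes 6
  Position 8 '(': depth becomes 7
  Position 9 ')': depth becomes 6
  Position 10 ')': depth becomes 5
  Position 11 ')': depth becomes 4
  Position 12 ')': depth becomes 3
  Position 13 '(': depth becomes 4
  Position 14 ')': depth becomes 3
  Position 15 ')': depth becomes 2
  Position 16 '(': depth becomes 3
  Position 17 '(': depth becomes 4
  Position 18 ')': depth becomes 3
  Position 19 ')': depth becomes 2
  Position 20 ')': depth becomes 1
  Position 21 ')': depth becomes 0
Maximum depth reached: 7

7


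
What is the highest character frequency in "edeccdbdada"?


Input: edeccdbdada
Character counts:
  'a': 2
  'b': 1
  'c': 2
  'd': 4
  'e': 2
Maximum frequency: 4

4


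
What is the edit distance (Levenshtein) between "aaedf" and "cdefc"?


Computing edit distance: "aaedf" -> "cdefc"
DP table:
           c    d    e    f    c
      0    1    2    3    4    5
  a   1    1    2    3    4    5
  a   2    2    2    3    4    5
  e   3    3    3    2    3    4
  d   4    4    3    3    3    4
  f   5    5    4    4    3    4
Edit distance = dp[5][5] = 4

4


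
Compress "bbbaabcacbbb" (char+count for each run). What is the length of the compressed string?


Input: bbbaabcacbbb
Runs:
  'b' x 3 => "b3"
  'a' x 2 => "a2"
  'b' x 1 => "b1"
  'c' x 1 => "c1"
  'a' x 1 => "a1"
  'c' x 1 => "c1"
  'b' x 3 => "b3"
Compressed: "b3a2b1c1a1c1b3"
Compressed length: 14

14


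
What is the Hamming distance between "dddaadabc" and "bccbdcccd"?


Comparing "dddaadabc" and "bccbdcccd" position by position:
  Position 0: 'd' vs 'b' => differ
  Position 1: 'd' vs 'c' => differ
  Position 2: 'd' vs 'c' => differ
  Position 3: 'a' vs 'b' => differ
  Position 4: 'a' vs 'd' => differ
  Position 5: 'd' vs 'c' => differ
  Position 6: 'a' vs 'c' => differ
  Position 7: 'b' vs 'c' => differ
  Position 8: 'c' vs 'd' => differ
Total differences (Hamming distance): 9

9


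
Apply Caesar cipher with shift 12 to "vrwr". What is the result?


Caesar cipher: shift "vrwr" by 12
  'v' (pos 21) + 12 = pos 7 = 'h'
  'r' (pos 17) + 12 = pos 3 = 'd'
  'w' (pos 22) + 12 = pos 8 = 'i'
  'r' (pos 17) + 12 = pos 3 = 'd'
Result: hdid

hdid


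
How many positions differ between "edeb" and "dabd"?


Comparing "edeb" and "dabd" position by position:
  Position 0: 'e' vs 'd' => DIFFER
  Position 1: 'd' vs 'a' => DIFFER
  Position 2: 'e' vs 'b' => DIFFER
  Position 3: 'b' vs 'd' => DIFFER
Positions that differ: 4

4


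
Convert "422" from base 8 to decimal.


Input: "422" in base 8
Positional expansion:
  Digit '4' (value 4) x 8^2 = 256
  Digit '2' (value 2) x 8^1 = 16
  Digit '2' (value 2) x 8^0 = 2
Sum = 274

274


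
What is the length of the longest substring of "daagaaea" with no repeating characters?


Input: "daagaaea"
Sliding window (track last position of each char):
  Position 0 ('d'): window [0,0] length 1 -- new best
  Position 1 ('a'): window [0,1] length 2 -- new best
  Position 2 ('a'): repeat (last at 1), move window start to 2
  Position 2 ('a'): window [2,2] length 1
  Position 3 ('g'): window [2,3] length 2
  Position 4 ('a'): repeat (last at 2), move window start to 3
  Position 4 ('a'): window [3,4] length 2
  Position 5 ('a'): repeat (last at 4), move window start to 5
  Position 5 ('a'): window [5,5] length 1
  Position 6 ('e'): window [5,6] length 2
  Position 7 ('a'): repeat (last at 5), move window start to 6
  Position 7 ('a'): window [6,7] length 2
Longest substring with no repeats: "da" with length 2

2
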